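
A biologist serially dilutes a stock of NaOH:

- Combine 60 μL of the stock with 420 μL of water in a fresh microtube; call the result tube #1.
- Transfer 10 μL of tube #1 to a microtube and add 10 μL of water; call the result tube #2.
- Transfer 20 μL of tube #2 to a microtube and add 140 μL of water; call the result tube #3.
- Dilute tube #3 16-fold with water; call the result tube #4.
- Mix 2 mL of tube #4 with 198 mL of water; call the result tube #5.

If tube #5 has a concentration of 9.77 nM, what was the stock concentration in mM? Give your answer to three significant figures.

Step 1: 60 μL + 420 μL = 480 μL total → factor 480/60 = 8
Step 2: 10 μL + 10 μL = 20 μL total → factor 20/10 = 2
Step 3: 20 μL + 140 μL = 160 μL total → factor 160/20 = 8
Step 4: 16-fold → factor 16
Step 5: 2 mL + 198 mL = 200 mL total → factor 200/2 = 100
Overall dilution factor = 8 × 2 × 8 × 16 × 100 = 2.048 × 10^5
Stock = 9.77 nM × 2.048 × 10^5 = 2.001 × 10^6 nM = 2.00 mM

2.00 mM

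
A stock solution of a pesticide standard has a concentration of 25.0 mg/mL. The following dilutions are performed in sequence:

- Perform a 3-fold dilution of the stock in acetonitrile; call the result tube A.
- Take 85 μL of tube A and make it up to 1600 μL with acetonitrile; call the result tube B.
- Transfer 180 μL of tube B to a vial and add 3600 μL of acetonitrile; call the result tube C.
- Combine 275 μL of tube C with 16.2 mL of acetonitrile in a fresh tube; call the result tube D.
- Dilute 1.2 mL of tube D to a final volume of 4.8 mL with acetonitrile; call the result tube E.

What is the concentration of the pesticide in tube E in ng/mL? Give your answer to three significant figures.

Step 1: 3-fold → factor 3
Step 2: 85 μL brought to 1600 μL → factor 1600/85 = 18.824
Step 3: 180 μL + 3600 μL = 3780 μL total → factor 3780/180 = 21
Step 4: 275 μL + 16.2 mL = 16475 μL total → factor 16475/275 = 59.909
Step 5: 1.2 mL brought to 4.8 mL → factor 4.8/1.2 = 4
Overall dilution factor = 3 × 18.824 × 21 × 59.909 × 4 = 2.8418 × 10^5
Final = 25.0 mg/mL / 2.8418 × 10^5 = 8.797 × 10^-5 mg/mL = 88.0 ng/mL

88.0 ng/mL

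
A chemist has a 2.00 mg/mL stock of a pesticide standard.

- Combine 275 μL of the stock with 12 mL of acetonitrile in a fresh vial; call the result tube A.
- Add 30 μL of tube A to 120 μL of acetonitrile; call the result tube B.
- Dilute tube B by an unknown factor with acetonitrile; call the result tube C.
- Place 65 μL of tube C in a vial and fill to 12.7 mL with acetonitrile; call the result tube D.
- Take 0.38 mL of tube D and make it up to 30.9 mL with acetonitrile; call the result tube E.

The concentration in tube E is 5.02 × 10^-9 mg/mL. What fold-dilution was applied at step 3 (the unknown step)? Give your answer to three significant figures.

Step 1: 275 μL + 12 mL = 12275 μL total → factor 12275/275 = 44.636
Step 2: 30 μL + 120 μL = 150 μL total → factor 150/30 = 5
Step 3: unknown factor x
Step 4: 65 μL brought to 12.7 mL → factor 12700/65 = 195.38
Step 5: 0.38 mL brought to 30.9 mL → factor 30.9/0.38 = 81.316
Product of known-step factors = 3.5459 × 10^6
Overall factor = 2.00 mg/mL / (5.02 × 10^-9 mg/mL) = 3.9841 × 10^8
x = 3.9841 × 10^8 / 3.5459 × 10^6 = 112

112-fold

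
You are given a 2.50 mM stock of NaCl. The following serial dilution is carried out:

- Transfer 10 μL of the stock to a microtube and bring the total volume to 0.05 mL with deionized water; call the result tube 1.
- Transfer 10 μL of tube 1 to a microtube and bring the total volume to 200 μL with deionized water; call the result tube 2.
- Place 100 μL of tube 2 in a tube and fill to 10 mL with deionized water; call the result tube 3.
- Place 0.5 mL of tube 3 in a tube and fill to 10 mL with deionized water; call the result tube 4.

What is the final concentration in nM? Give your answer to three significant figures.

Step 1: 10 μL brought to 0.05 mL → factor 50/10 = 5
Step 2: 10 μL brought to 200 μL → factor 200/10 = 20
Step 3: 100 μL brought to 10 mL → factor 10000/100 = 100
Step 4: 0.5 mL brought to 10 mL → factor 10/0.5 = 20
Overall dilution factor = 5 × 20 × 100 × 20 = 2 × 10^5
Final = 2.50 mM / 2 × 10^5 = 1.250 × 10^-5 mM = 12.5 nM

12.5 nM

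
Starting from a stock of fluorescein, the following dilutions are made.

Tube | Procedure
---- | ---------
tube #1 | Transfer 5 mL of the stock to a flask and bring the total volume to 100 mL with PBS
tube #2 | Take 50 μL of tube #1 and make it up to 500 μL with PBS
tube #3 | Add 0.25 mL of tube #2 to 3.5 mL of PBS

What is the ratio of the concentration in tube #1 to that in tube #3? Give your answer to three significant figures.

Step 1: 5 mL brought to 100 mL → factor 100/5 = 20
Step 2: 50 μL brought to 500 μL → factor 500/50 = 10
Step 3: 0.25 mL + 3.5 mL = 3.75 mL total → factor 3.75/0.25 = 15
Dilution factor to tube #1 = 20; to tube #3 = 3000
[tube #1]/[tube #3] = (factor to tube #3)/(factor to tube #1) = 3000/20 = 150

150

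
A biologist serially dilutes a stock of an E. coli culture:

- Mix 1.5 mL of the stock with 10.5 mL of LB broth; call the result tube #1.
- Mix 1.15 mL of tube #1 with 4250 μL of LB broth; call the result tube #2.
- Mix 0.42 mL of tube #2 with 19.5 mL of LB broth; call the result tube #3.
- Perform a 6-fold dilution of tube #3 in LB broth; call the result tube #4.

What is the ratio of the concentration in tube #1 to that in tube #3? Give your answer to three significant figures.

Step 1: 1.5 mL + 10.5 mL = 12 mL total → factor 12/1.5 = 8
Step 2: 1.15 mL + 4250 μL = 5.4 mL total → factor 5.4/1.15 = 4.6957
Step 3: 0.42 mL + 19.5 mL = 19.92 mL total → factor 19.92/0.42 = 47.429
Dilution factor to tube #1 = 8; to tube #3 = 1781.7
[tube #1]/[tube #3] = (factor to tube #3)/(factor to tube #1) = 1781.7/8 = 223

223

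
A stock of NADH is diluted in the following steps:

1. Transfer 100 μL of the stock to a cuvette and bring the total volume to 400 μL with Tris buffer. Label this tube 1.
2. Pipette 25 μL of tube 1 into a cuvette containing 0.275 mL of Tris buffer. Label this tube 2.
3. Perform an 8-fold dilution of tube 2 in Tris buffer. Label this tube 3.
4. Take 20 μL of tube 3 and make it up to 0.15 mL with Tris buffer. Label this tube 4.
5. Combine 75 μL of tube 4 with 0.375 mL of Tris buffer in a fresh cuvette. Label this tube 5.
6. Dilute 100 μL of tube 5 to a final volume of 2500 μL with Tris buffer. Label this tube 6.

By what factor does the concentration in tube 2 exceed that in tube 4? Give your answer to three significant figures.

Step 1: 100 μL brought to 400 μL → factor 400/100 = 4
Step 2: 25 μL + 0.275 mL = 300 μL total → factor 300/25 = 12
Step 3: 8-fold → factor 8
Step 4: 20 μL brought to 0.15 mL → factor 150/20 = 7.5
Dilution factor to tube 2 = 48; to tube 4 = 2880
[tube 2]/[tube 4] = (factor to tube 4)/(factor to tube 2) = 2880/48 = 60.0

60.0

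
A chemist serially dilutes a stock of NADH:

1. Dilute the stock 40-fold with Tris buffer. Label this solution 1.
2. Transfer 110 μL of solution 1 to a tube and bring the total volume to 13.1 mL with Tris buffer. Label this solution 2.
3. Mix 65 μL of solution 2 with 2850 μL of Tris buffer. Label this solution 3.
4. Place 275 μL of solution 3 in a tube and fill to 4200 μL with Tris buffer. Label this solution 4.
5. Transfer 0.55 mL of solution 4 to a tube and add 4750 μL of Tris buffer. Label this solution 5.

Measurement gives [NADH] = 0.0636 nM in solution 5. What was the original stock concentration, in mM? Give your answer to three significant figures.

Step 1: 40-fold → factor 40
Step 2: 110 μL brought to 13.1 mL → factor 13100/110 = 119.09
Step 3: 65 μL + 2850 μL = 2915 μL total → factor 2915/65 = 44.846
Step 4: 275 μL brought to 4200 μL → factor 4200/275 = 15.273
Step 5: 0.55 mL + 4750 μL = 5.3 mL total → factor 5.3/0.55 = 9.6364
Overall dilution factor = 40 × 119.09 × 44.846 × 15.273 × 9.6364 = 3.1441 × 10^7
Stock = 0.0636 nM × 3.1441 × 10^7 = 2.000 × 10^6 nM = 2.00 mM

2.00 mM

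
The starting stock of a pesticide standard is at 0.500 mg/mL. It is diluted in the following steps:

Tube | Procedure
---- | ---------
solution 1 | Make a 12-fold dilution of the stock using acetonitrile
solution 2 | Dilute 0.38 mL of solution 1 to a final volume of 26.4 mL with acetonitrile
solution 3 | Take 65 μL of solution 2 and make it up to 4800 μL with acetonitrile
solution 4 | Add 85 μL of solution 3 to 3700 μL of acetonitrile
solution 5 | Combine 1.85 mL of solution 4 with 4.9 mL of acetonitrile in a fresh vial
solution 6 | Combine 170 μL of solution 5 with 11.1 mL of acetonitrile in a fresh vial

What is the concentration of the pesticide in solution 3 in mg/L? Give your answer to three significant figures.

0.00812 mg/L

Step 1: 12-fold → factor 12
Step 2: 0.38 mL brought to 26.4 mL → factor 26.4/0.38 = 69.474
Step 3: 65 μL brought to 4800 μL → factor 4800/65 = 73.846
Dilution factor through solution 3 = 12 × 69.474 × 73.846 = 61564
[solution 3] = 0.500 mg/mL / 61564 = 8.122 × 10^-6 mg/mL = 0.00812 mg/L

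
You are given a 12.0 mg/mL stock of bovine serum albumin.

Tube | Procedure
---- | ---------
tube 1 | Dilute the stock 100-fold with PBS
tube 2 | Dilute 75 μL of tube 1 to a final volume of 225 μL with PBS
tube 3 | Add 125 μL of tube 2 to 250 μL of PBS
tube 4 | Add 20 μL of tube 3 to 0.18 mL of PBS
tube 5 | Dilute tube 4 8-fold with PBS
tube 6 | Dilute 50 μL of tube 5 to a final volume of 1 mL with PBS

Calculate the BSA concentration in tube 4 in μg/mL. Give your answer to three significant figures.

Step 1: 100-fold → factor 100
Step 2: 75 μL brought to 225 μL → factor 225/75 = 3
Step 3: 125 μL + 250 μL = 375 μL total → factor 375/125 = 3
Step 4: 20 μL + 0.18 mL = 200 μL total → factor 200/20 = 10
Dilution factor through tube 4 = 100 × 3 × 3 × 10 = 9000
[tube 4] = 12.0 mg/mL / 9000 = 0.001333 mg/mL = 1.33 μg/mL

1.33 μg/mL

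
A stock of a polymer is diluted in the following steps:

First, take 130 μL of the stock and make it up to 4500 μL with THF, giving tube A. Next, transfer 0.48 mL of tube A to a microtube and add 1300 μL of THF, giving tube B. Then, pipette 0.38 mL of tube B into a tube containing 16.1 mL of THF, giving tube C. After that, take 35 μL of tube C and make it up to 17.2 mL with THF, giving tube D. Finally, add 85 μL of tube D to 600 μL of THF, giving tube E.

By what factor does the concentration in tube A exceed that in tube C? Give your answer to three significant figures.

161

Step 1: 130 μL brought to 4500 μL → factor 4500/130 = 34.615
Step 2: 0.48 mL + 1300 μL = 1.78 mL total → factor 1.78/0.48 = 3.7083
Step 3: 0.38 mL + 16.1 mL = 16.48 mL total → factor 16.48/0.38 = 43.368
Dilution factor to tube A = 34.615; to tube C = 5567
[tube A]/[tube C] = (factor to tube C)/(factor to tube A) = 5567/34.615 = 161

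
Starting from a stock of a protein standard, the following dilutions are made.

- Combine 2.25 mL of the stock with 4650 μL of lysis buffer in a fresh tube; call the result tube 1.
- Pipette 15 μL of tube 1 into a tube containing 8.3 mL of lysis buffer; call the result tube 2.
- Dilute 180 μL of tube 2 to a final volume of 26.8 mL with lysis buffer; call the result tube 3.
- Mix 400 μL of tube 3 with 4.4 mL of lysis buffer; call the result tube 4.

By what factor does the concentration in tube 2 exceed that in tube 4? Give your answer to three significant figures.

Step 1: 2.25 mL + 4650 μL = 6.9 mL total → factor 6.9/2.25 = 3.0667
Step 2: 15 μL + 8.3 mL = 8315 μL total → factor 8315/15 = 554.33
Step 3: 180 μL brought to 26.8 mL → factor 26800/180 = 148.89
Step 4: 400 μL + 4.4 mL = 4800 μL total → factor 4800/400 = 12
Dilution factor to tube 2 = 1700; to tube 4 = 3.0373 × 10^6
[tube 2]/[tube 4] = (factor to tube 4)/(factor to tube 2) = 3.0373 × 10^6/1700 = 1.79 × 10^3

1.79 × 10^3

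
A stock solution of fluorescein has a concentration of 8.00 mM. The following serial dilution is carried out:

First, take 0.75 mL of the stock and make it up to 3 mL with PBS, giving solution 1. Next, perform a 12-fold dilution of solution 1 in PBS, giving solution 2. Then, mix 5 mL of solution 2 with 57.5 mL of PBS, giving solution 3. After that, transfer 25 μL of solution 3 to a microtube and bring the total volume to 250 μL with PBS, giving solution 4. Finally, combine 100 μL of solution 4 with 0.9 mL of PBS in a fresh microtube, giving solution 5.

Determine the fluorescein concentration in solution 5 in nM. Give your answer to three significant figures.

133 nM

Step 1: 0.75 mL brought to 3 mL → factor 3/0.75 = 4
Step 2: 12-fold → factor 12
Step 3: 5 mL + 57.5 mL = 62.5 mL total → factor 62.5/5 = 12.5
Step 4: 25 μL brought to 250 μL → factor 250/25 = 10
Step 5: 100 μL + 0.9 mL = 1000 μL total → factor 1000/100 = 10
Overall dilution factor = 4 × 12 × 12.5 × 10 × 10 = 60000
Final = 8.00 mM / 60000 = 0.0001333 mM = 133 nM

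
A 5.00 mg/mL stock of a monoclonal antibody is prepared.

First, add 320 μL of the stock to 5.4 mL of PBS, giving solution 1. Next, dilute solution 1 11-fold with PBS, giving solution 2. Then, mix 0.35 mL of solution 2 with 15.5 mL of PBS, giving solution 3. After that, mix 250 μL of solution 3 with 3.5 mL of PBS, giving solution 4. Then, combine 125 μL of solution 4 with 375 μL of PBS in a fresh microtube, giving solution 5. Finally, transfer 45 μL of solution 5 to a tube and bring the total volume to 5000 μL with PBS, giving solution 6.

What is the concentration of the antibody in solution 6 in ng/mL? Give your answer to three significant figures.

0.0842 ng/mL

Step 1: 320 μL + 5.4 mL = 5720 μL total → factor 5720/320 = 17.875
Step 2: 11-fold → factor 11
Step 3: 0.35 mL + 15.5 mL = 15.85 mL total → factor 15.85/0.35 = 45.286
Step 4: 250 μL + 3.5 mL = 3750 μL total → factor 3750/250 = 15
Step 5: 125 μL + 375 μL = 500 μL total → factor 500/125 = 4
Step 6: 45 μL brought to 5000 μL → factor 5000/45 = 111.11
Overall dilution factor = 17.875 × 11 × 45.286 × 15 × 4 × 111.11 = 5.9362 × 10^7
Final = 5.00 mg/mL / 5.9362 × 10^7 = 8.423 × 10^-8 mg/mL = 0.0842 ng/mL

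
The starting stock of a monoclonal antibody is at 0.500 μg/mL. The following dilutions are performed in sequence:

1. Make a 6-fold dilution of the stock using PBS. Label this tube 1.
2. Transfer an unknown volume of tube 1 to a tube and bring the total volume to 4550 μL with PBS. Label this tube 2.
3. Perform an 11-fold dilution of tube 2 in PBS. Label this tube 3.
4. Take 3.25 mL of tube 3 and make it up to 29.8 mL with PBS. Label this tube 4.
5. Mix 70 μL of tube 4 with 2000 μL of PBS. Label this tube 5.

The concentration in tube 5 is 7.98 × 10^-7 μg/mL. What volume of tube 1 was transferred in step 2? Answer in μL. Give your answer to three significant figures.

Step 1: 6-fold → factor 6
Step 2: v brought to 4550 μL → factor = 4550 μL/v
Step 3: 11-fold → factor 11
Step 4: 3.25 mL brought to 29.8 mL → factor 29.8/3.25 = 9.1692
Step 5: 70 μL + 2000 μL = 2070 μL total → factor 2070/70 = 29.571
Product of known-step factors = 17896
Overall factor = 0.500 μg/mL / (7.98 × 10^-7 μg/mL) = 6.2657 × 10^5
Step-2 factor = 6.2657 × 10^5 / 17896 = 35.012
v = 4550 μL / 35.012 = 130 μL

130 μL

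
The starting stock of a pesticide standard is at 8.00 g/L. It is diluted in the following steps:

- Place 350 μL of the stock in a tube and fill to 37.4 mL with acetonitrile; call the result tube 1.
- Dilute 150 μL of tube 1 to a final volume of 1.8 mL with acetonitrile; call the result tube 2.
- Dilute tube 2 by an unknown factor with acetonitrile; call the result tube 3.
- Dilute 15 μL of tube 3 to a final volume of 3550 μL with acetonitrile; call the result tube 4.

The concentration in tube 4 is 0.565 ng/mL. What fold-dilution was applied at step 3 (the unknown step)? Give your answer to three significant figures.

46.7-fold

Step 1: 350 μL brought to 37.4 mL → factor 37400/350 = 106.86
Step 2: 150 μL brought to 1.8 mL → factor 1800/150 = 12
Step 3: unknown factor x
Step 4: 15 μL brought to 3550 μL → factor 3550/15 = 236.67
Product of known-step factors = 3.0347 × 10^5
Overall factor = 8.00 g/L / (0.565 ng/mL) = 1.4159 × 10^7
x = 1.4159 × 10^7 / 3.0347 × 10^5 = 46.7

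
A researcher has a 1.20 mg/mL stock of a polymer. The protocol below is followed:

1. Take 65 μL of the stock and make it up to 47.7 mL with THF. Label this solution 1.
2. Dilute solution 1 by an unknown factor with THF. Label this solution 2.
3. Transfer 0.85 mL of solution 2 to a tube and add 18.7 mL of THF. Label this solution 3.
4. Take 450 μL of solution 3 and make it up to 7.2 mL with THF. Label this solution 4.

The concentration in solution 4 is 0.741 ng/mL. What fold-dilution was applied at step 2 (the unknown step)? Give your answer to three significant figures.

6.00-fold

Step 1: 65 μL brought to 47.7 mL → factor 47700/65 = 733.85
Step 2: unknown factor x
Step 3: 0.85 mL + 18.7 mL = 19.55 mL total → factor 19.55/0.85 = 23
Step 4: 450 μL brought to 7.2 mL → factor 7200/450 = 16
Product of known-step factors = 2.7006 × 10^5
Overall factor = 1.20 mg/mL / (0.741 ng/mL) = 1.6194 × 10^6
x = 1.6194 × 10^6 / 2.7006 × 10^5 = 6.00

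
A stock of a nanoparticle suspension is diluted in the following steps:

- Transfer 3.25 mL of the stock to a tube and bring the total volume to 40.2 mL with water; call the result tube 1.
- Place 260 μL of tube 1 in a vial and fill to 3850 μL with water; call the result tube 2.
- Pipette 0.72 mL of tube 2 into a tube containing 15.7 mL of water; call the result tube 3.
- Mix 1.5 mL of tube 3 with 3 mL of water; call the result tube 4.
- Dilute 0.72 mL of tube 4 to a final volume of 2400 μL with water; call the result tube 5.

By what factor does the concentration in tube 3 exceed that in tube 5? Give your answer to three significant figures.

Step 1: 3.25 mL brought to 40.2 mL → factor 40.2/3.25 = 12.369
Step 2: 260 μL brought to 3850 μL → factor 3850/260 = 14.808
Step 3: 0.72 mL + 15.7 mL = 16.42 mL total → factor 16.42/0.72 = 22.806
Step 4: 1.5 mL + 3 mL = 4.5 mL total → factor 4.5/1.5 = 3
Step 5: 0.72 mL brought to 2400 μL → factor 2.4/0.72 = 3.3333
Dilution factor to tube 3 = 4177.1; to tube 5 = 41771
[tube 3]/[tube 5] = (factor to tube 5)/(factor to tube 3) = 41771/4177.1 = 10.0

10.0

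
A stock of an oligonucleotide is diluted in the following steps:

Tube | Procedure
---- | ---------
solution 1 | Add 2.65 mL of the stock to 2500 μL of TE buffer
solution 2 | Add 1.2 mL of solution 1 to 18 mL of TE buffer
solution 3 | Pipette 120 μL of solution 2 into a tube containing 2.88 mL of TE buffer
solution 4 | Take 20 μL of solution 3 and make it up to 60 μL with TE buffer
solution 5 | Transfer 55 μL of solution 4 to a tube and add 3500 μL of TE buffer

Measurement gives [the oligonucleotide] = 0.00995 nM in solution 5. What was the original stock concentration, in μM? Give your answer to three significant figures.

Step 1: 2.65 mL + 2500 μL = 5.15 mL total → factor 5.15/2.65 = 1.9434
Step 2: 1.2 mL + 18 mL = 19.2 mL total → factor 19.2/1.2 = 16
Step 3: 120 μL + 2.88 mL = 3000 μL total → factor 3000/120 = 25
Step 4: 20 μL brought to 60 μL → factor 60/20 = 3
Step 5: 55 μL + 3500 μL = 3555 μL total → factor 3555/55 = 64.636
Overall dilution factor = 1.9434 × 16 × 25 × 3 × 64.636 = 1.5074 × 10^5
Stock = 0.00995 nM × 1.5074 × 10^5 = 1500 nM = 1.50 μM

1.50 μM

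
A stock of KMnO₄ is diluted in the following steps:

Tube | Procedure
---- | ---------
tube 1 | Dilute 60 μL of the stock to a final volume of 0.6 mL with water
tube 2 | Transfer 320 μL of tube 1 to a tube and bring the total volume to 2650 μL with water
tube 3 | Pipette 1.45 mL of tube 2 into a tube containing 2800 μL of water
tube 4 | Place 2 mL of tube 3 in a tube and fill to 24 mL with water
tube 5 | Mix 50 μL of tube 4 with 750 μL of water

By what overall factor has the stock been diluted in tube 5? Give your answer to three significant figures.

4.66 × 10^4

Step 1: 60 μL brought to 0.6 mL → factor 600/60 = 10
Step 2: 320 μL brought to 2650 μL → factor 2650/320 = 8.2812
Step 3: 1.45 mL + 2800 μL = 4.25 mL total → factor 4.25/1.45 = 2.931
Step 4: 2 mL brought to 24 mL → factor 24/2 = 12
Step 5: 50 μL + 750 μL = 800 μL total → factor 800/50 = 16
Overall dilution factor = 10 × 8.2812 × 2.931 × 12 × 16 = 46603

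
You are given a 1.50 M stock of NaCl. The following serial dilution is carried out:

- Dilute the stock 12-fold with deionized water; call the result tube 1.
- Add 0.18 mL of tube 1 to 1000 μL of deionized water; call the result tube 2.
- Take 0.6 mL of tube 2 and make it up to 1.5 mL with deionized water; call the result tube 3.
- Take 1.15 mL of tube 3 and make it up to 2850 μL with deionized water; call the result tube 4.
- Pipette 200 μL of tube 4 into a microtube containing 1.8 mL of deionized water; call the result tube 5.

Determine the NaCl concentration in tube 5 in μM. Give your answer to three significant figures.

Step 1: 12-fold → factor 12
Step 2: 0.18 mL + 1000 μL = 1.18 mL total → factor 1.18/0.18 = 6.5556
Step 3: 0.6 mL brought to 1.5 mL → factor 1.5/0.6 = 2.5
Step 4: 1.15 mL brought to 2850 μL → factor 2.85/1.15 = 2.4783
Step 5: 200 μL + 1.8 mL = 2000 μL total → factor 2000/200 = 10
Overall dilution factor = 12 × 6.5556 × 2.5 × 2.4783 × 10 = 4873.9
Final = 1.50 M / 4873.9 = 0.0003078 M = 308 μM

308 μM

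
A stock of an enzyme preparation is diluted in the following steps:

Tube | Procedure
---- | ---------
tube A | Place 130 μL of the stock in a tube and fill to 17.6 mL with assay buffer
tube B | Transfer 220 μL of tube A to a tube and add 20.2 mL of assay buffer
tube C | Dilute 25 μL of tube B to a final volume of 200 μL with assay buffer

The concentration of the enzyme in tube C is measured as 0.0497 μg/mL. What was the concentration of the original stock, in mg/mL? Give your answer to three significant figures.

5.00 mg/mL

Step 1: 130 μL brought to 17.6 mL → factor 17600/130 = 135.38
Step 2: 220 μL + 20.2 mL = 20420 μL total → factor 20420/220 = 92.818
Step 3: 25 μL brought to 200 μL → factor 200/25 = 8
Overall dilution factor = 135.38 × 92.818 × 8 = 1.0053 × 10^5
Stock = 0.0497 μg/mL × 1.0053 × 10^5 = 4996 μg/mL = 5.00 mg/mL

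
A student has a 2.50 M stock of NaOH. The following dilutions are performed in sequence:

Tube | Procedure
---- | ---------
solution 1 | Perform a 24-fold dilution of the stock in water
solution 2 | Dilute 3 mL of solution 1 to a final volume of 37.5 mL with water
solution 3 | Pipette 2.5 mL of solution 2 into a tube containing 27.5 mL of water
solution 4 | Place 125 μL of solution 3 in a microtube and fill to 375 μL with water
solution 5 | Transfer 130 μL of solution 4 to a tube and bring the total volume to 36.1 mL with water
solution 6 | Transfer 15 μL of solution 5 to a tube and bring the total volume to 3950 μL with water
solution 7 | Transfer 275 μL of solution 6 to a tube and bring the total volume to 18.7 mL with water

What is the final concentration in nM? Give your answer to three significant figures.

Step 1: 24-fold → factor 24
Step 2: 3 mL brought to 37.5 mL → factor 37.5/3 = 12.5
Step 3: 2.5 mL + 27.5 mL = 30 mL total → factor 30/2.5 = 12
Step 4: 125 μL brought to 375 μL → factor 375/125 = 3
Step 5: 130 μL brought to 36.1 mL → factor 36100/130 = 277.69
Step 6: 15 μL brought to 3950 μL → factor 3950/15 = 263.33
Step 7: 275 μL brought to 18.7 mL → factor 18700/275 = 68
Overall dilution factor = 24 × 12.5 × 12 × 3 × 277.69 × 263.33 × 68 = 5.3703 × 10^10
Final = 2.50 M / 5.3703 × 10^10 = 4.655 × 10^-11 M = 0.0466 nM

0.0466 nM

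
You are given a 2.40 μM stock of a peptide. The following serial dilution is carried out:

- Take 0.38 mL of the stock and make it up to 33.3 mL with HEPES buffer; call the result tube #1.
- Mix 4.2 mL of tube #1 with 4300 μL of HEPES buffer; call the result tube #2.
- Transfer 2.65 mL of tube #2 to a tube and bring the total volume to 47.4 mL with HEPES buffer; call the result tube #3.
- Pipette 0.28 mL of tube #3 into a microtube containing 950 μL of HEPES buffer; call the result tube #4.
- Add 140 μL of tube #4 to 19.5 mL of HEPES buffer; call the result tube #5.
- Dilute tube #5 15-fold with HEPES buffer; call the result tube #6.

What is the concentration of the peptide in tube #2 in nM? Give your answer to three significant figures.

Step 1: 0.38 mL brought to 33.3 mL → factor 33.3/0.38 = 87.632
Step 2: 4.2 mL + 4300 μL = 8.5 mL total → factor 8.5/4.2 = 2.0238
Dilution factor through tube #2 = 87.632 × 2.0238 = 177.35
[tube #2] = 2.40 μM / 177.35 = 0.01353 μM = 13.5 nM

13.5 nM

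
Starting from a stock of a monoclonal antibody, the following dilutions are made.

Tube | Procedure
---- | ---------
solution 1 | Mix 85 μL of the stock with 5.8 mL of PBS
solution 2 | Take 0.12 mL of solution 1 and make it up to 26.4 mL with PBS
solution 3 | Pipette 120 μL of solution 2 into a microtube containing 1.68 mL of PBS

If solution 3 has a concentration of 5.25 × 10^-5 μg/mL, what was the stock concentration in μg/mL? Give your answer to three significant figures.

12.0 μg/mL

Step 1: 85 μL + 5.8 mL = 5885 μL total → factor 5885/85 = 69.235
Step 2: 0.12 mL brought to 26.4 mL → factor 26.4/0.12 = 220
Step 3: 120 μL + 1.68 mL = 1800 μL total → factor 1800/120 = 15
Overall dilution factor = 69.235 × 220 × 15 = 2.2848 × 10^5
Stock = 5.25 × 10^-5 μg/mL × 2.2848 × 10^5 = 12.0 μg/mL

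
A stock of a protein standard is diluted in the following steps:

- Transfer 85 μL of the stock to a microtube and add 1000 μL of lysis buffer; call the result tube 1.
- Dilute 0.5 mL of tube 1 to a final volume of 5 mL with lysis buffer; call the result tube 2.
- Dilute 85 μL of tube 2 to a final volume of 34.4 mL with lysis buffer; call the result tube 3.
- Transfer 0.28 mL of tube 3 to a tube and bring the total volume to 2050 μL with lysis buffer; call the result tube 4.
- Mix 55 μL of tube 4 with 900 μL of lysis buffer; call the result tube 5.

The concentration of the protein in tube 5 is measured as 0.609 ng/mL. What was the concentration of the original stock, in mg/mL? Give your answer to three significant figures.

4.00 mg/mL

Step 1: 85 μL + 1000 μL = 1085 μL total → factor 1085/85 = 12.765
Step 2: 0.5 mL brought to 5 mL → factor 5/0.5 = 10
Step 3: 85 μL brought to 34.4 mL → factor 34400/85 = 404.71
Step 4: 0.28 mL brought to 2050 μL → factor 2.05/0.28 = 7.3214
Step 5: 55 μL + 900 μL = 955 μL total → factor 955/55 = 17.364
Overall dilution factor = 12.765 × 10 × 404.71 × 7.3214 × 17.364 = 6.5673 × 10^6
Stock = 0.609 ng/mL × 6.5673 × 10^6 = 3.999 × 10^6 ng/mL = 4.00 mg/mL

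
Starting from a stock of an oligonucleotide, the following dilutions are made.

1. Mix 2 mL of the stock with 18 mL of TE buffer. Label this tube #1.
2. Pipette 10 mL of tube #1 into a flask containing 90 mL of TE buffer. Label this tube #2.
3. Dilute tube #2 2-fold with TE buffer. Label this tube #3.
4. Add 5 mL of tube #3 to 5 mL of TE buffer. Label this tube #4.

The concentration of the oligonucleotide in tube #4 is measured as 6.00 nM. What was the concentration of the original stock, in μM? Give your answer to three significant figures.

2.40 μM

Step 1: 2 mL + 18 mL = 20 mL total → factor 20/2 = 10
Step 2: 10 mL + 90 mL = 100 mL total → factor 100/10 = 10
Step 3: 2-fold → factor 2
Step 4: 5 mL + 5 mL = 10 mL total → factor 10/5 = 2
Overall dilution factor = 10 × 10 × 2 × 2 = 400
Stock = 6.00 nM × 400 = 2400 nM = 2.40 μM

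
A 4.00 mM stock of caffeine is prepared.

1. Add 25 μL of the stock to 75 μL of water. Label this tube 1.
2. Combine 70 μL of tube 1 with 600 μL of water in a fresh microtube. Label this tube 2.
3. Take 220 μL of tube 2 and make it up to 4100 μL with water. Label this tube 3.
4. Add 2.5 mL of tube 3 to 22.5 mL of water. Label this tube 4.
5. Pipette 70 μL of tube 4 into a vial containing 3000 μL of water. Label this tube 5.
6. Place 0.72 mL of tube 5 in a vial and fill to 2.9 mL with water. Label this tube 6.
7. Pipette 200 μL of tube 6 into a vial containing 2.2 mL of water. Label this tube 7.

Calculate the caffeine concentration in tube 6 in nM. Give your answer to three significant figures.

Step 1: 25 μL + 75 μL = 100 μL total → factor 100/25 = 4
Step 2: 70 μL + 600 μL = 670 μL total → factor 670/70 = 9.5714
Step 3: 220 μL brought to 4100 μL → factor 4100/220 = 18.636
Step 4: 2.5 mL + 22.5 mL = 25 mL total → factor 25/2.5 = 10
Step 5: 70 μL + 3000 μL = 3070 μL total → factor 3070/70 = 43.857
Step 6: 0.72 mL brought to 2.9 mL → factor 2.9/0.72 = 4.0278
Dilution factor through tube 6 = 4 × 9.5714 × 18.636 × 10 × 43.857 × 4.0278 = 1.2604 × 10^6
[tube 6] = 4.00 mM / 1.2604 × 10^6 = 3.174 × 10^-6 mM = 3.17 nM

3.17 nM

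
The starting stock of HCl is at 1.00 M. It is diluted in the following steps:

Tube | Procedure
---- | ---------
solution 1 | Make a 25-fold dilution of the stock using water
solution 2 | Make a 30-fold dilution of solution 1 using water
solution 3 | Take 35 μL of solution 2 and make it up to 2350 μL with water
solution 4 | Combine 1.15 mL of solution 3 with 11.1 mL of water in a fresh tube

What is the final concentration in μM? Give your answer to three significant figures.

Step 1: 25-fold → factor 25
Step 2: 30-fold → factor 30
Step 3: 35 μL brought to 2350 μL → factor 2350/35 = 67.143
Step 4: 1.15 mL + 11.1 mL = 12.25 mL total → factor 12.25/1.15 = 10.652
Overall dilution factor = 25 × 30 × 67.143 × 10.652 = 5.3641 × 10^5
Final = 1.00 M / 5.3641 × 10^5 = 1.864 × 10^-6 M = 1.86 μM

1.86 μM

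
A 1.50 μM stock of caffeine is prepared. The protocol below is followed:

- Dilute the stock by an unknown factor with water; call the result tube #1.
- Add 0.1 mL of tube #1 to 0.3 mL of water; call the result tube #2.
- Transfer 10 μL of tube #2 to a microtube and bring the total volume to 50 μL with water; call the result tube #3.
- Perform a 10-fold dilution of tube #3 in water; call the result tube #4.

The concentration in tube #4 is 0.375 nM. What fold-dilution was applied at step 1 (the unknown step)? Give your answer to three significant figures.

Step 1: unknown factor x
Step 2: 0.1 mL + 0.3 mL = 0.4 mL total → factor 0.4/0.1 = 4
Step 3: 10 μL brought to 50 μL → factor 50/10 = 5
Step 4: 10-fold → factor 10
Product of known-step factors = 200
Overall factor = 1.50 μM / (0.375 nM) = 4000
x = 4000 / 200 = 20.0

20.0-fold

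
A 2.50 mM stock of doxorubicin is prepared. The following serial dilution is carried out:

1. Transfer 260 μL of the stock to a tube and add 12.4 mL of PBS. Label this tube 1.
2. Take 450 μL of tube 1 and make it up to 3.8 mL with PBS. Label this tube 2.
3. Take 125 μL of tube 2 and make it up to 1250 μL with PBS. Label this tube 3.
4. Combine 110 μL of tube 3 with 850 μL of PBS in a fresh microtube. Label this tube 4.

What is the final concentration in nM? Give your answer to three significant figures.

Step 1: 260 μL + 12.4 mL = 12660 μL total → factor 12660/260 = 48.692
Step 2: 450 μL brought to 3.8 mL → factor 3800/450 = 8.4444
Step 3: 125 μL brought to 1250 μL → factor 1250/125 = 10
Step 4: 110 μL + 850 μL = 960 μL total → factor 960/110 = 8.7273
Overall dilution factor = 48.692 × 8.4444 × 10 × 8.7273 = 35885
Final = 2.50 mM / 35885 = 6.967 × 10^-5 mM = 69.7 nM

69.7 nM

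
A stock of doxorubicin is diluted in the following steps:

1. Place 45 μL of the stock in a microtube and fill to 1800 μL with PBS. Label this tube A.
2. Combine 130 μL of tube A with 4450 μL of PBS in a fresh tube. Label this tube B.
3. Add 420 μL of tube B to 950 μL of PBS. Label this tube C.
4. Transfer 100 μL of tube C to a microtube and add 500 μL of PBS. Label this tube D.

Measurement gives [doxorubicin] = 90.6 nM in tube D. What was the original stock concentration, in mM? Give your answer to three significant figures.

2.50 mM

Step 1: 45 μL brought to 1800 μL → factor 1800/45 = 40
Step 2: 130 μL + 4450 μL = 4580 μL total → factor 4580/130 = 35.231
Step 3: 420 μL + 950 μL = 1370 μL total → factor 1370/420 = 3.2619
Step 4: 100 μL + 500 μL = 600 μL total → factor 600/100 = 6
Overall dilution factor = 40 × 35.231 × 3.2619 × 6 = 27581
Stock = 90.6 nM × 27581 = 2.499 × 10^6 nM = 2.50 mM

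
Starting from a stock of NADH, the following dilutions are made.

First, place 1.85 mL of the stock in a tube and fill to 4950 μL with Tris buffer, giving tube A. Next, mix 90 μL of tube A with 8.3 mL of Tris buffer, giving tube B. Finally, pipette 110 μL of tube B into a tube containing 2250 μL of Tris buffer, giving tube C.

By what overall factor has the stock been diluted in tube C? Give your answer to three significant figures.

Step 1: 1.85 mL brought to 4950 μL → factor 4.95/1.85 = 2.6757
Step 2: 90 μL + 8.3 mL = 8390 μL total → factor 8390/90 = 93.222
Step 3: 110 μL + 2250 μL = 2360 μL total → factor 2360/110 = 21.455
Overall dilution factor = 2.6757 × 93.222 × 21.455 = 5351.5

5.35 × 10^3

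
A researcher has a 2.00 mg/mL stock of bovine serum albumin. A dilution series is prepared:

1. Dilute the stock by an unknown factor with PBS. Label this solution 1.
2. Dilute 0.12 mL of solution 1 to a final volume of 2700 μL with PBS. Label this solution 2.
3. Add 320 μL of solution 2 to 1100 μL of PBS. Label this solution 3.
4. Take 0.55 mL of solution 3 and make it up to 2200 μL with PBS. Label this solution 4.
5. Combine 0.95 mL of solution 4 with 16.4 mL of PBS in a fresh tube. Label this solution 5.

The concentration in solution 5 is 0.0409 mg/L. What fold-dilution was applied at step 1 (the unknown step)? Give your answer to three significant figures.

6.70-fold

Step 1: unknown factor x
Step 2: 0.12 mL brought to 2700 μL → factor 2.7/0.12 = 22.5
Step 3: 320 μL + 1100 μL = 1420 μL total → factor 1420/320 = 4.4375
Step 4: 0.55 mL brought to 2200 μL → factor 2.2/0.55 = 4
Step 5: 0.95 mL + 16.4 mL = 17.35 mL total → factor 17.35/0.95 = 18.263
Product of known-step factors = 7293.8
Overall factor = 2.00 mg/mL / (0.0409 mg/L) = 48900
x = 48900 / 7293.8 = 6.70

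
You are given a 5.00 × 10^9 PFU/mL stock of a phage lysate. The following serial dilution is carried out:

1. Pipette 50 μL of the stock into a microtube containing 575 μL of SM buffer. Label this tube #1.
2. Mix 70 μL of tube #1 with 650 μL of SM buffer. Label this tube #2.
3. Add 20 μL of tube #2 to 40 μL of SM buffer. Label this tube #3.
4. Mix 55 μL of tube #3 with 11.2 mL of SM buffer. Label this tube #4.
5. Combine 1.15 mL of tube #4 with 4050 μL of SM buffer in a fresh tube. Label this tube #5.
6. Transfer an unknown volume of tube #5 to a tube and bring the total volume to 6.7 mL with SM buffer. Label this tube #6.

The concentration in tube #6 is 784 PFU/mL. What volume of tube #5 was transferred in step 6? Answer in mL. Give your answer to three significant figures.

Step 1: 50 μL + 575 μL = 625 μL total → factor 625/50 = 12.5
Step 2: 70 μL + 650 μL = 720 μL total → factor 720/70 = 10.286
Step 3: 20 μL + 40 μL = 60 μL total → factor 60/20 = 3
Step 4: 55 μL + 11.2 mL = 11255 μL total → factor 11255/55 = 204.64
Step 5: 1.15 mL + 4050 μL = 5.2 mL total → factor 5.2/1.15 = 4.5217
Step 6: v brought to 6.7 mL → factor = 6.7 mL/v
Product of known-step factors = 3.5691 × 10^5
Overall factor = 5.00 × 10^9 PFU/mL / (784 PFU/mL) = 6.3776 × 10^6
Step-6 factor = 6.3776 × 10^6 / 3.5691 × 10^5 = 17.869
v = 6.7 mL / 17.869 = 0.375 mL

0.375 mL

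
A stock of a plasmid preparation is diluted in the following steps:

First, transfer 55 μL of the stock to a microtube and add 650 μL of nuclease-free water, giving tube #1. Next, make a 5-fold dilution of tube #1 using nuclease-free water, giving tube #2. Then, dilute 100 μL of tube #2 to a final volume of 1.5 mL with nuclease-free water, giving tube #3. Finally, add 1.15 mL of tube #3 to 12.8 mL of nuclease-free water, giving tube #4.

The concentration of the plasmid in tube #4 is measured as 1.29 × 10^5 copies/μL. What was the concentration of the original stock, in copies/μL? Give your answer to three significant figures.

Step 1: 55 μL + 650 μL = 705 μL total → factor 705/55 = 12.818
Step 2: 5-fold → factor 5
Step 3: 100 μL brought to 1.5 mL → factor 1500/100 = 15
Step 4: 1.15 mL + 12.8 mL = 13.95 mL total → factor 13.95/1.15 = 12.13
Overall dilution factor = 12.818 × 5 × 15 × 12.13 = 11662
Stock = 1.29 × 10^5 copies/μL × 11662 = 1.50 × 10^9 copies/μL

1.50 × 10^9 copies/μL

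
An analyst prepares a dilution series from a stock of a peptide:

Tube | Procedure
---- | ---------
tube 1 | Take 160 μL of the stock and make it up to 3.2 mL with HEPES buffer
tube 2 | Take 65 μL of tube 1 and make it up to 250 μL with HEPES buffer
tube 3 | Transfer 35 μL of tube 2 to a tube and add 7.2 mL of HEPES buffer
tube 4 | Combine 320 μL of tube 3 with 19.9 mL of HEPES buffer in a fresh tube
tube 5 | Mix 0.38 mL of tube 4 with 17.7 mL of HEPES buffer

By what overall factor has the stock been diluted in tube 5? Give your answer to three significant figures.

4.78 × 10^7

Step 1: 160 μL brought to 3.2 mL → factor 3200/160 = 20
Step 2: 65 μL brought to 250 μL → factor 250/65 = 3.8462
Step 3: 35 μL + 7.2 mL = 7235 μL total → factor 7235/35 = 206.71
Step 4: 320 μL + 19.9 mL = 20220 μL total → factor 20220/320 = 63.188
Step 5: 0.38 mL + 17.7 mL = 18.08 mL total → factor 18.08/0.38 = 47.579
Overall dilution factor = 20 × 3.8462 × 206.71 × 63.188 × 47.579 = 4.7805 × 10^7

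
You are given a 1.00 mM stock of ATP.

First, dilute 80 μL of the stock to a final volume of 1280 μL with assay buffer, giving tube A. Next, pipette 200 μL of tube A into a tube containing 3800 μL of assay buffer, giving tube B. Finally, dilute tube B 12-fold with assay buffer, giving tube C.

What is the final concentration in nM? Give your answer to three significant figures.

260 nM

Step 1: 80 μL brought to 1280 μL → factor 1280/80 = 16
Step 2: 200 μL + 3800 μL = 4000 μL total → factor 4000/200 = 20
Step 3: 12-fold → factor 12
Overall dilution factor = 16 × 20 × 12 = 3840
Final = 1.00 mM / 3840 = 0.0002604 mM = 260 nM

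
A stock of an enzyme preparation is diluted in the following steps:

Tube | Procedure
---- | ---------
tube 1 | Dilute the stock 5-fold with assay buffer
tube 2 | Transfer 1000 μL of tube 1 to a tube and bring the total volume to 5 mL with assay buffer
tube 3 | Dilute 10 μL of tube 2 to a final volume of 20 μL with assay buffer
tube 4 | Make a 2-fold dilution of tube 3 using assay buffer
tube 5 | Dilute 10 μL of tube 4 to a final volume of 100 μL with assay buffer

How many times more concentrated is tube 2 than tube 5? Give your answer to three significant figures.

Step 1: 5-fold → factor 5
Step 2: 1000 μL brought to 5 mL → factor 5000/1000 = 5
Step 3: 10 μL brought to 20 μL → factor 20/10 = 2
Step 4: 2-fold → factor 2
Step 5: 10 μL brought to 100 μL → factor 100/10 = 10
Dilution factor to tube 2 = 25; to tube 5 = 1000
[tube 2]/[tube 5] = (factor to tube 5)/(factor to tube 2) = 1000/25 = 40.0

40.0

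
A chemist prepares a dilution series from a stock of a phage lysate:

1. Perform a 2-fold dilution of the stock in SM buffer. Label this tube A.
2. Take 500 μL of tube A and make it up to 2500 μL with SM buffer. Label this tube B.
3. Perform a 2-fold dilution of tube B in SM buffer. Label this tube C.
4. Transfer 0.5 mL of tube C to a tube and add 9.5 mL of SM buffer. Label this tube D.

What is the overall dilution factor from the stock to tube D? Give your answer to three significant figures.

400

Step 1: 2-fold → factor 2
Step 2: 500 μL brought to 2500 μL → factor 2500/500 = 5
Step 3: 2-fold → factor 2
Step 4: 0.5 mL + 9.5 mL = 10 mL total → factor 10/0.5 = 20
Overall dilution factor = 2 × 5 × 2 × 20 = 400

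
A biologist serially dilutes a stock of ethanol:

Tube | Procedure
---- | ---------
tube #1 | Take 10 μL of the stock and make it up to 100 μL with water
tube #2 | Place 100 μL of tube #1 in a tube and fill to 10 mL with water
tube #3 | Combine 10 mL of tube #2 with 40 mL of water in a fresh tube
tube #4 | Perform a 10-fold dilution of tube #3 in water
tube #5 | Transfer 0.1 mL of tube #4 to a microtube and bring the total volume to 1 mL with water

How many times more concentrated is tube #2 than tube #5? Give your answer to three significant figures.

Step 1: 10 μL brought to 100 μL → factor 100/10 = 10
Step 2: 100 μL brought to 10 mL → factor 10000/100 = 100
Step 3: 10 mL + 40 mL = 50 mL total → factor 50/10 = 5
Step 4: 10-fold → factor 10
Step 5: 0.1 mL brought to 1 mL → factor 1/0.1 = 10
Dilution factor to tube #2 = 1000; to tube #5 = 5 × 10^5
[tube #2]/[tube #5] = (factor to tube #5)/(factor to tube #2) = 5 × 10^5/1000 = 500

500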